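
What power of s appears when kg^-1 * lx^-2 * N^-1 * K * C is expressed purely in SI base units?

3

lx = lm/m² (illuminance = luminous flux per area),
    = m⁻²·cd.
So lx⁻² = m⁴·cd⁻².
N = kg·m/s² = kg·m·s⁻² (force = mass × acceleration).
So N⁻¹ = kg⁻¹·m⁻¹·s².
C = A·s = s·A (charge = current × time).
Combining: kg⁻¹·lx⁻²·N⁻¹·K·C = kg⁻¹ · (m⁴·cd⁻²) · (kg⁻¹·m⁻¹·s²) · K · (s·A) = kg⁻²·m³·s³·A·K·cd⁻².
The exponent of s is 3.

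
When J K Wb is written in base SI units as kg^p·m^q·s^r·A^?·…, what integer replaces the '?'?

J = N·m (work = force × distance),
    = kg·m²·s⁻².
Wb = V·s (flux: a volt is a weber per second),
    = kg·m²·s⁻²·A⁻¹.
Combining: J·K·Wb = (kg·m²·s⁻²) · K · (kg·m²·s⁻²·A⁻¹) = kg²·m⁴·s⁻⁴·A⁻¹·K.
The exponent of A is -1.

-1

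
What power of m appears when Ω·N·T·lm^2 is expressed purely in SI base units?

Ω = V/A (resistance = voltage per current),
    = kg·m²·s⁻³·A⁻².
N = kg·m/s² = kg·m·s⁻² (force = mass × acceleration).
T = Wb/m² (flux density = flux per area),
    = kg·s⁻²·A⁻¹.
lm = cd·sr = cd (luminous flux; sr is dimensionless).
So lm² = cd².
Combining: Ω·N·T·lm² = (kg·m²·s⁻³·A⁻²) · (kg·m·s⁻²) · (kg·s⁻²·A⁻¹) · cd² = kg³·m³·s⁻⁷·A⁻³·cd².
The exponent of m is 3.

3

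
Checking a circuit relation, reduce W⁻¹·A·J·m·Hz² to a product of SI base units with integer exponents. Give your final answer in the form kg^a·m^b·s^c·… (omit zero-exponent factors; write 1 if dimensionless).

m·s⁻¹·A

W = J/s (power = energy per time),
    = kg·m²·s⁻³.
So W⁻¹ = kg⁻¹·m⁻²·s³.
J = N·m (work = force × distance),
    = kg·m²·s⁻².
Hz = 1/s = s⁻¹ (frequency is cycles per second).
So Hz² = s⁻².
Combining: W⁻¹·A·J·m·Hz² = (kg⁻¹·m⁻²·s³) · A · (kg·m²·s⁻²) · m · s⁻² = m·s⁻¹·A.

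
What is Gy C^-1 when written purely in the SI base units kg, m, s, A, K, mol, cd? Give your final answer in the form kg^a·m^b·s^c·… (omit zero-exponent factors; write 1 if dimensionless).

Gy = J/kg (absorbed dose = energy per mass),
    = m²·s⁻².
C = A·s = s·A (charge = current × time).
So C⁻¹ = s⁻¹·A⁻¹.
Combining: Gy·C⁻¹ = (m²·s⁻²) · (s⁻¹·A⁻¹) = m²·s⁻³·A⁻¹.

m²·s⁻³·A⁻¹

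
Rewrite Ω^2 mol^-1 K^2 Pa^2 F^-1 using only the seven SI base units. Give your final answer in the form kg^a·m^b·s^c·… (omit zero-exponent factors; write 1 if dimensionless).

kg⁵·m⁴·s⁻¹⁴·A⁻⁶·K²·mol⁻¹

Ω = V/A (resistance = voltage per current),
    = kg·m²·s⁻³·A⁻².
So Ω² = kg²·m⁴·s⁻⁶·A⁻⁴.
Pa = N/m² (pressure = force per area),
    = kg·m⁻¹·s⁻².
So Pa² = kg²·m⁻²·s⁻⁴.
F = C/V (capacitance = charge per voltage),
    = A·s/(kg·m²·s⁻³·A⁻¹) (substituting C and V),
    = kg⁻¹·m⁻²·s⁴·A².
So F⁻¹ = kg·m²·s⁻⁴·A⁻².
Combining: Ω²·mol⁻¹·K²·Pa²·F⁻¹ = (kg²·m⁴·s⁻⁶·A⁻⁴) · mol⁻¹ · K² · (kg²·m⁻²·s⁻⁴) · (kg·m²·s⁻⁴·A⁻²) = kg⁵·m⁴·s⁻¹⁴·A⁻⁶·K²·mol⁻¹.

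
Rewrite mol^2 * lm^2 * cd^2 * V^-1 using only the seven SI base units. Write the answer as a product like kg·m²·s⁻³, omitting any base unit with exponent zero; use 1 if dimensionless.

lm = cd·sr = cd (luminous flux; sr is dimensionless).
So lm² = cd².
V = W/A (potential = power per current),
    = kg·m²·s⁻³·A⁻¹.
So V⁻¹ = kg⁻¹·m⁻²·s³·A.
Combining: mol²·lm²·cd²·V⁻¹ = mol² · cd² · cd² · (kg⁻¹·m⁻²·s³·A) = kg⁻¹·m⁻²·s³·A·mol²·cd⁴.

kg⁻¹·m⁻²·s³·A·mol²·cd⁴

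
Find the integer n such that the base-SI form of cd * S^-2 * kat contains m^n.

4

S = kg⁻¹·m⁻²·s³·A².
So S⁻² = kg²·m⁴·s⁻⁶·A⁻⁴.
kat = s⁻¹·mol.
Combining: cd·S⁻²·kat = cd · (kg²·m⁴·s⁻⁶·A⁻⁴) · (s⁻¹·mol) = kg²·m⁴·s⁻⁷·A⁻⁴·mol·cd.
The exponent of m is 4.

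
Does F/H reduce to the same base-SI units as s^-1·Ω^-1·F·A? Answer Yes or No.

Left side:
  F = C/V (capacitance = charge per voltage),
      = A·s/(kg·m²·s⁻³·A⁻¹) (substituting C and V),
      = kg⁻¹·m⁻²·s⁴·A².
  H = Wb/A (inductance = flux per current),
      = kg·m²·s⁻²·A⁻².
  So H⁻¹ = kg⁻¹·m⁻²·s²·A².
  Combining: F·H⁻¹ = (kg⁻¹·m⁻²·s⁴·A²) · (kg⁻¹·m⁻²·s²·A²) = kg⁻²·m⁻⁴·s⁶·A⁴.
Right side:
  Ω = V/A (resistance = voltage per current),
      = kg·m²·s⁻³·A⁻².
  So Ω⁻¹ = kg⁻¹·m⁻²·s³·A².
  F = C/V (capacitance = charge per voltage),
      = A·s/(kg·m²·s⁻³·A⁻¹) (substituting C and V),
      = kg⁻¹·m⁻²·s⁴·A².
  Combining: s⁻¹·Ω⁻¹·F·A = s⁻¹ · (kg⁻¹·m⁻²·s³·A²) · (kg⁻¹·m⁻²·s⁴·A²) · A = kg⁻²·m⁻⁴·s⁶·A⁵.
Left is kg⁻²·m⁻⁴·s⁶·A⁴; right is kg⁻²·m⁻⁴·s⁶·A⁵ — different.

No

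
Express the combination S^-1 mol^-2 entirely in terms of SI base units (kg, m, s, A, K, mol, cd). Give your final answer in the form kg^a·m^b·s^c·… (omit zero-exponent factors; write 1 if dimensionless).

kg·m²·s⁻³·A⁻²·mol⁻²

S = 1/Ω (conductance is reciprocal resistance),
    = kg⁻¹·m⁻²·s³·A².
So S⁻¹ = kg·m²·s⁻³·A⁻².
Combining: S⁻¹·mol⁻² = (kg·m²·s⁻³·A⁻²) · mol⁻² = kg·m²·s⁻³·A⁻²·mol⁻².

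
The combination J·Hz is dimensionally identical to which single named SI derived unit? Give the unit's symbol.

J = kg·m²·s⁻².
Hz = s⁻¹.
Combining: J·Hz = (kg·m²·s⁻²) · s⁻¹ = kg·m²·s⁻³.
kg·m²·s⁻³ is the base-SI form of the watt.

W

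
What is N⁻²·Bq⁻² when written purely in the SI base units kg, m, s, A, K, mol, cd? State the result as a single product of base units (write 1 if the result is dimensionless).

kg⁻²·m⁻²·s⁶

N = kg·m/s² = kg·m·s⁻² (force = mass × acceleration).
So N⁻² = kg⁻²·m⁻²·s⁴.
Bq = 1/s = s⁻¹ (activity is decays per second).
So Bq⁻² = s².
Combining: N⁻²·Bq⁻² = (kg⁻²·m⁻²·s⁴) · s² = kg⁻²·m⁻²·s⁶.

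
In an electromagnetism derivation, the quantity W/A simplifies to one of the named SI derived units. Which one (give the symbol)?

V

W = J/s (power = energy per time),
    = kg·m²·s⁻³.
Combining: A⁻¹·W = A⁻¹ · (kg·m²·s⁻³) = kg·m²·s⁻³·A⁻¹.
kg·m²·s⁻³·A⁻¹ is the base-SI form of the volt.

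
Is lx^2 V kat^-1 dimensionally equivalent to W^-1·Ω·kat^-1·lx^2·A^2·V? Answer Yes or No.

Yes

Left side:
  lx = lm/m² (illuminance = luminous flux per area),
      = m⁻²·cd.
  So lx² = m⁻⁴·cd².
  V = W/A (potential = power per current),
      = kg·m²·s⁻³·A⁻¹.
  kat = mol/s = s⁻¹·mol (catalytic activity).
  So kat⁻¹ = s·mol⁻¹.
  Combining: lx²·V·kat⁻¹ = (m⁻⁴·cd²) · (kg·m²·s⁻³·A⁻¹) · (s·mol⁻¹) = kg·m⁻²·s⁻²·A⁻¹·mol⁻¹·cd².
Right side:
  W = kg·m²·s⁻³.
  So W⁻¹ = kg⁻¹·m⁻²·s³.
  Ω = kg·m²·s⁻³·A⁻².
  kat = s⁻¹·mol.
  So kat⁻¹ = s·mol⁻¹.
  lx = m⁻²·cd.
  So lx² = m⁻⁴·cd².
  V = kg·m²·s⁻³·A⁻¹.
  Combining: W⁻¹·Ω·kat⁻¹·lx²·A²·V = (kg⁻¹·m⁻²·s³) · (kg·m²·s⁻³·A⁻²) · (s·mol⁻¹) · (m⁻⁴·cd²) · A² · (kg·m²·s⁻³·A⁻¹) = kg·m⁻²·s⁻²·A⁻¹·mol⁻¹·cd².
Both reduce to kg·m⁻²·s⁻²·A⁻¹·mol⁻¹·cd².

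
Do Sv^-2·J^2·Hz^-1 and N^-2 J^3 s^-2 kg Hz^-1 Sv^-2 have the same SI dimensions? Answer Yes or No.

Left side:
  Sv = m²·s⁻².
  So Sv⁻² = m⁻⁴·s⁴.
  J = kg·m²·s⁻².
  So J² = kg²·m⁴·s⁻⁴.
  Hz = s⁻¹.
  So Hz⁻¹ = s.
  Combining: Sv⁻²·J²·Hz⁻¹ = (m⁻⁴·s⁴) · (kg²·m⁴·s⁻⁴) · s = kg²·s.
Right side:
  N = kg·m/s² = kg·m·s⁻² (force = mass × acceleration).
  So N⁻² = kg⁻²·m⁻²·s⁴.
  J = N·m (work = force × distance),
      = kg·m²·s⁻².
  So J³ = kg³·m⁶·s⁻⁶.
  Hz = 1/s = s⁻¹ (frequency is cycles per second).
  So Hz⁻¹ = s.
  Sv = J/kg (equivalent dose = energy per mass),
      = m²·s⁻².
  So Sv⁻² = m⁻⁴·s⁴.
  Combining: N⁻²·J³·s⁻²·kg·Hz⁻¹·Sv⁻² = (kg⁻²·m⁻²·s⁴) · (kg³·m⁶·s⁻⁶) · s⁻² · kg · s · (m⁻⁴·s⁴) = kg²·s.
Both reduce to kg²·s.

Yes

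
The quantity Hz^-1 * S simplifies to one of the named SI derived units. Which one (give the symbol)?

Hz = s⁻¹.
So Hz⁻¹ = s.
S = kg⁻¹·m⁻²·s³·A².
Combining: Hz⁻¹·S = s · (kg⁻¹·m⁻²·s³·A²) = kg⁻¹·m⁻²·s⁴·A².
kg⁻¹·m⁻²·s⁴·A² is the base-SI form of the farad.

F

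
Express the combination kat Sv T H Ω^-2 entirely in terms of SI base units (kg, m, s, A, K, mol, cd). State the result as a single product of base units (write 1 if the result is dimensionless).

s⁻¹·A·mol

kat = mol/s = s⁻¹·mol (catalytic activity).
Sv = J/kg (equivalent dose = energy per mass),
    = m²·s⁻².
T = Wb/m² (flux density = flux per area),
    = kg·s⁻²·A⁻¹.
H = Wb/A (inductance = flux per current),
    = kg·m²·s⁻²·A⁻².
Ω = V/A (resistance = voltage per current),
    = kg·m²·s⁻³·A⁻².
So Ω⁻² = kg⁻²·m⁻⁴·s⁶·A⁴.
Combining: kat·Sv·T·H·Ω⁻² = (s⁻¹·mol) · (m²·s⁻²) · (kg·s⁻²·A⁻¹) · (kg·m²·s⁻²·A⁻²) · (kg⁻²·m⁻⁴·s⁶·A⁴) = s⁻¹·A·mol.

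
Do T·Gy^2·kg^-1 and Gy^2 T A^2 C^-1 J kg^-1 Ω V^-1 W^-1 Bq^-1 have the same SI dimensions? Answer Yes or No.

Left side:
  T = Wb/m² (flux density = flux per area),
      = kg·s⁻²·A⁻¹.
  Gy = J/kg (absorbed dose = energy per mass),
      = m²·s⁻².
  So Gy² = m⁴·s⁻⁴.
  Combining: T·Gy²·kg⁻¹ = (kg·s⁻²·A⁻¹) · (m⁴·s⁻⁴) · kg⁻¹ = m⁴·s⁻⁶·A⁻¹.
Right side:
  Gy = m²·s⁻².
  So Gy² = m⁴·s⁻⁴.
  T = kg·s⁻²·A⁻¹.
  C = s·A.
  So C⁻¹ = s⁻¹·A⁻¹.
  J = kg·m²·s⁻².
  Ω = kg·m²·s⁻³·A⁻².
  V = kg·m²·s⁻³·A⁻¹.
  So V⁻¹ = kg⁻¹·m⁻²·s³·A.
  W = kg·m²·s⁻³.
  So W⁻¹ = kg⁻¹·m⁻²·s³.
  Bq = s⁻¹.
  So Bq⁻¹ = s.
  Combining: Gy²·T·A²·C⁻¹·J·kg⁻¹·Ω·V⁻¹·W⁻¹·Bq⁻¹ = (m⁴·s⁻⁴) · (kg·s⁻²·A⁻¹) · A² · (s⁻¹·A⁻¹) · (kg·m²·s⁻²) · kg⁻¹ · (kg·m²·s⁻³·A⁻²) · (kg⁻¹·m⁻²·s³·A) · (kg⁻¹·m⁻²·s³) · s = m⁴·s⁻⁵·A⁻¹.
Left is m⁴·s⁻⁶·A⁻¹; right is m⁴·s⁻⁵·A⁻¹ — different.

No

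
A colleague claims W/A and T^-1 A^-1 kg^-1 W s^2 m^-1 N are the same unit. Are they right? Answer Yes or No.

No

Left side:
  W = kg·m²·s⁻³.
  Combining: A⁻¹·W = A⁻¹ · (kg·m²·s⁻³) = kg·m²·s⁻³·A⁻¹.
Right side:
  T = Wb/m² (flux density = flux per area),
      = kg·s⁻²·A⁻¹.
  So T⁻¹ = kg⁻¹·s²·A.
  W = J/s (power = energy per time),
      = kg·m²·s⁻³.
  N = kg·m/s² = kg·m·s⁻² (force = mass × acceleration).
  Combining: T⁻¹·A⁻¹·kg⁻¹·W·s²·m⁻¹·N = (kg⁻¹·s²·A) · A⁻¹ · kg⁻¹ · (kg·m²·s⁻³) · s² · m⁻¹ · (kg·m·s⁻²) = m²·s⁻¹.
Left is kg·m²·s⁻³·A⁻¹; right is m²·s⁻¹ — different.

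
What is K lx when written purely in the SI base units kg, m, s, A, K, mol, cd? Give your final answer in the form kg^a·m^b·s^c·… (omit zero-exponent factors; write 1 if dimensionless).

m⁻²·K·cd

lx = lm/m² (illuminance = luminous flux per area),
    = m⁻²·cd.
Combining: K·lx = K · (m⁻²·cd) = m⁻²·K·cd.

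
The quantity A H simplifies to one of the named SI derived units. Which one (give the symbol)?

Wb

H = kg·m²·s⁻²·A⁻².
Combining: A·H = A · (kg·m²·s⁻²·A⁻²) = kg·m²·s⁻²·A⁻¹.
kg·m²·s⁻²·A⁻¹ is the base-SI form of the weber.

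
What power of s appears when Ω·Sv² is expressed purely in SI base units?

-7

Ω = kg·m²·s⁻³·A⁻².
Sv = m²·s⁻².
So Sv² = m⁴·s⁻⁴.
Combining: Ω·Sv² = (kg·m²·s⁻³·A⁻²) · (m⁴·s⁻⁴) = kg·m⁶·s⁻⁷·A⁻².
The exponent of s is -7.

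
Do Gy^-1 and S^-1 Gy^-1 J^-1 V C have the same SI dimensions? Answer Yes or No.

Left side:
  Gy = m²·s⁻².
  So Gy⁻¹ = m⁻²·s².
Right side:
  S = 1/Ω (conductance is reciprocal resistance),
      = kg⁻¹·m⁻²·s³·A².
  So S⁻¹ = kg·m²·s⁻³·A⁻².
  Gy = J/kg (absorbed dose = energy per mass),
      = m²·s⁻².
  So Gy⁻¹ = m⁻²·s².
  J = N·m (work = force × distance),
      = kg·m²·s⁻².
  So J⁻¹ = kg⁻¹·m⁻²·s².
  V = W/A (potential = power per current),
      = kg·m²·s⁻³·A⁻¹.
  C = A·s = s·A (charge = current × time).
  Combining: S⁻¹·Gy⁻¹·J⁻¹·V·C = (kg·m²·s⁻³·A⁻²) · (m⁻²·s²) · (kg⁻¹·m⁻²·s²) · (kg·m²·s⁻³·A⁻¹) · (s·A) = kg·s⁻¹·A⁻².
Left is m⁻²·s²; right is kg·s⁻¹·A⁻² — different.

No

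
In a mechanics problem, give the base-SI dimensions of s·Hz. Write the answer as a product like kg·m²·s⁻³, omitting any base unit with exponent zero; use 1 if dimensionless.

Hz = 1/s = s⁻¹ (frequency is cycles per second).
Combining: s·Hz = s · s⁻¹ = 1.

1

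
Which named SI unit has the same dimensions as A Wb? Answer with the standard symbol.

Wb = V·s (flux: a volt is a weber per second),
    = kg·m²·s⁻²·A⁻¹.
Combining: A·Wb = A · (kg·m²·s⁻²·A⁻¹) = kg·m²·s⁻².
kg·m²·s⁻² is the base-SI form of the joule.

J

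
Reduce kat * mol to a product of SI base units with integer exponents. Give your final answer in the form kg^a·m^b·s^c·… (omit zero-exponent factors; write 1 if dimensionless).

kat = mol/s = s⁻¹·mol (catalytic activity).
Combining: kat·mol = (s⁻¹·mol) · mol = s⁻¹·mol².

s⁻¹·mol²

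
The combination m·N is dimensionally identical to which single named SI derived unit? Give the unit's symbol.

J

N = kg·m/s² = kg·m·s⁻² (force = mass × acceleration).
Combining: m·N = m · (kg·m·s⁻²) = kg·m²·s⁻².
kg·m²·s⁻² is the base-SI form of the joule.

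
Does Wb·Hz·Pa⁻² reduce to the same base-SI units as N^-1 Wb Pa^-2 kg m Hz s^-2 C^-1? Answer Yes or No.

Left side:
  Wb = kg·m²·s⁻²·A⁻¹.
  Hz = s⁻¹.
  Pa = kg·m⁻¹·s⁻².
  So Pa⁻² = kg⁻²·m²·s⁴.
  Combining: Wb·Hz·Pa⁻² = (kg·m²·s⁻²·A⁻¹) · s⁻¹ · (kg⁻²·m²·s⁴) = kg⁻¹·m⁴·s·A⁻¹.
Right side:
  N = kg·m·s⁻².
  So N⁻¹ = kg⁻¹·m⁻¹·s².
  Wb = kg·m²·s⁻²·A⁻¹.
  Pa = kg·m⁻¹·s⁻².
  So Pa⁻² = kg⁻²·m²·s⁴.
  Hz = s⁻¹.
  C = s·A.
  So C⁻¹ = s⁻¹·A⁻¹.
  Combining: N⁻¹·Wb·Pa⁻²·kg·m·Hz·s⁻²·C⁻¹ = (kg⁻¹·m⁻¹·s²) · (kg·m²·s⁻²·A⁻¹) · (kg⁻²·m²·s⁴) · kg · m · s⁻¹ · s⁻² · (s⁻¹·A⁻¹) = kg⁻¹·m⁴·A⁻².
Left is kg⁻¹·m⁴·s·A⁻¹; right is kg⁻¹·m⁴·A⁻² — different.

No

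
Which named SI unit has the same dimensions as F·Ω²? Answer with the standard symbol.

F = kg⁻¹·m⁻²·s⁴·A².
Ω = kg·m²·s⁻³·A⁻².
So Ω² = kg²·m⁴·s⁻⁶·A⁻⁴.
Combining: F·Ω² = (kg⁻¹·m⁻²·s⁴·A²) · (kg²·m⁴·s⁻⁶·A⁻⁴) = kg·m²·s⁻²·A⁻².
kg·m²·s⁻²·A⁻² is the base-SI form of the henry.

H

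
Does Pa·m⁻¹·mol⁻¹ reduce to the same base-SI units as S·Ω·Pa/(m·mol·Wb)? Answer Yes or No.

Left side:
  Pa = N/m² (pressure = force per area),
      = kg·m⁻¹·s⁻².
  Combining: Pa·m⁻¹·mol⁻¹ = (kg·m⁻¹·s⁻²) · m⁻¹ · mol⁻¹ = kg·m⁻²·s⁻²·mol⁻¹.
Right side:
  S = 1/Ω (conductance is reciprocal resistance),
      = kg⁻¹·m⁻²·s³·A².
  Ω = V/A (resistance = voltage per current),
      = kg·m²·s⁻³·A⁻².
  Wb = V·s (flux: a volt is a weber per second),
      = kg·m²·s⁻²·A⁻¹.
  So Wb⁻¹ = kg⁻¹·m⁻²·s²·A.
  Pa = N/m² (pressure = force per area),
      = kg·m⁻¹·s⁻².
  Combining: S·m⁻¹·Ω·mol⁻¹·Wb⁻¹·Pa = (kg⁻¹·m⁻²·s³·A²) · m⁻¹ · (kg·m²·s⁻³·A⁻²) · mol⁻¹ · (kg⁻¹·m⁻²·s²·A) · (kg·m⁻¹·s⁻²) = m⁻⁴·A·mol⁻¹.
Left is kg·m⁻²·s⁻²·mol⁻¹; right is m⁻⁴·A·mol⁻¹ — different.

No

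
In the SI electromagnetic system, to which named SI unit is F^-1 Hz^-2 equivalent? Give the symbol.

F = C/V (capacitance = charge per voltage),
    = A·s/(kg·m²·s⁻³·A⁻¹) (substituting C and V),
    = kg⁻¹·m⁻²·s⁴·A².
So F⁻¹ = kg·m²·s⁻⁴·A⁻².
Hz = 1/s = s⁻¹ (frequency is cycles per second).
So Hz⁻² = s².
Combining: F⁻¹·Hz⁻² = (kg·m²·s⁻⁴·A⁻²) · s² = kg·m²·s⁻²·A⁻².
kg·m²·s⁻²·A⁻² is the base-SI form of the henry.

H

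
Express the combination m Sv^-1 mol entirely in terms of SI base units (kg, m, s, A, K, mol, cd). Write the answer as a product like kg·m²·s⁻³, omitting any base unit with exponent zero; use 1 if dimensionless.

m⁻¹·s²·mol

Sv = J/kg (equivalent dose = energy per mass),
    = m²·s⁻².
So Sv⁻¹ = m⁻²·s².
Combining: m·Sv⁻¹·mol = m · (m⁻²·s²) · mol = m⁻¹·s²·mol.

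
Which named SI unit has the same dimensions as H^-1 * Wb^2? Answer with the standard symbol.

H = Wb/A (inductance = flux per current),
    = kg·m²·s⁻²·A⁻².
So H⁻¹ = kg⁻¹·m⁻²·s²·A².
Wb = V·s (flux: a volt is a weber per second),
    = kg·m²·s⁻²·A⁻¹.
So Wb² = kg²·m⁴·s⁻⁴·A⁻².
Combining: H⁻¹·Wb² = (kg⁻¹·m⁻²·s²·A²) · (kg²·m⁴·s⁻⁴·A⁻²) = kg·m²·s⁻².
kg·m²·s⁻² is the base-SI form of the joule.

J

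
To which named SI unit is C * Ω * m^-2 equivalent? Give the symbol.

C = s·A.
Ω = kg·m²·s⁻³·A⁻².
Combining: C·Ω·m⁻² = (s·A) · (kg·m²·s⁻³·A⁻²) · m⁻² = kg·s⁻²·A⁻¹.
kg·s⁻²·A⁻¹ is the base-SI form of the tesla.

T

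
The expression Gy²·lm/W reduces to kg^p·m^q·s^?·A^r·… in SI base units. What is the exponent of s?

W = kg·m²·s⁻³.
So W⁻¹ = kg⁻¹·m⁻²·s³.
Gy = m²·s⁻².
So Gy² = m⁴·s⁻⁴.
lm = cd.
Combining: W⁻¹·Gy²·lm = (kg⁻¹·m⁻²·s³) · (m⁴·s⁻⁴) · cd = kg⁻¹·m²·s⁻¹·cd.
The exponent of s is -1.

-1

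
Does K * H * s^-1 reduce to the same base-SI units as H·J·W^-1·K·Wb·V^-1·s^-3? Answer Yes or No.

Left side:
  H = kg·m²·s⁻²·A⁻².
  Combining: K·H·s⁻¹ = K · (kg·m²·s⁻²·A⁻²) · s⁻¹ = kg·m²·s⁻³·A⁻²·K.
Right side:
  H = Wb/A (inductance = flux per current),
      = kg·m²·s⁻²·A⁻².
  J = N·m (work = force × distance),
      = kg·m²·s⁻².
  W = J/s (power = energy per time),
      = kg·m²·s⁻³.
  So W⁻¹ = kg⁻¹·m⁻²·s³.
  Wb = V·s (flux: a volt is a weber per second),
      = kg·m²·s⁻²·A⁻¹.
  V = W/A (potential = power per current),
      = kg·m²·s⁻³·A⁻¹.
  So V⁻¹ = kg⁻¹·m⁻²·s³·A.
  Combining: H·J·W⁻¹·K·Wb·V⁻¹·s⁻³ = (kg·m²·s⁻²·A⁻²) · (kg·m²·s⁻²) · (kg⁻¹·m⁻²·s³) · K · (kg·m²·s⁻²·A⁻¹) · (kg⁻¹·m⁻²·s³·A) · s⁻³ = kg·m²·s⁻³·A⁻²·K.
Both reduce to kg·m²·s⁻³·A⁻²·K.

Yes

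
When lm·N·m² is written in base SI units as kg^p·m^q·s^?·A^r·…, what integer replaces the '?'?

lm = cd.
N = kg·m·s⁻².
Combining: lm·N·m² = cd · (kg·m·s⁻²) · m² = kg·m³·s⁻²·cd.
The exponent of s is -2.

-2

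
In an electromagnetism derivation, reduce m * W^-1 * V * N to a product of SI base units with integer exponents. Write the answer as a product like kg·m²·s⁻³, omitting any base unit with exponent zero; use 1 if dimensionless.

W = kg·m²·s⁻³.
So W⁻¹ = kg⁻¹·m⁻²·s³.
V = kg·m²·s⁻³·A⁻¹.
N = kg·m·s⁻².
Combining: m·W⁻¹·V·N = m · (kg⁻¹·m⁻²·s³) · (kg·m²·s⁻³·A⁻¹) · (kg·m·s⁻²) = kg·m²·s⁻²·A⁻¹.

kg·m²·s⁻²·A⁻¹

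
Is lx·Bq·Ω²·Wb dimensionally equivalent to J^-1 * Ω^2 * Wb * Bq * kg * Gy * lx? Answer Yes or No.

Yes

Left side:
  lx = lm/m² (illuminance = luminous flux per area),
      = m⁻²·cd.
  Bq = 1/s = s⁻¹ (activity is decays per second).
  Ω = V/A (resistance = voltage per current),
      = kg·m²·s⁻³·A⁻².
  So Ω² = kg²·m⁴·s⁻⁶·A⁻⁴.
  Wb = V·s (flux: a volt is a weber per second),
      = kg·m²·s⁻²·A⁻¹.
  Combining: lx·Bq·Ω²·Wb = (m⁻²·cd) · s⁻¹ · (kg²·m⁴·s⁻⁶·A⁻⁴) · (kg·m²·s⁻²·A⁻¹) = kg³·m⁴·s⁻⁹·A⁻⁵·cd.
Right side:
  J = kg·m²·s⁻².
  So J⁻¹ = kg⁻¹·m⁻²·s².
  Ω = kg·m²·s⁻³·A⁻².
  So Ω² = kg²·m⁴·s⁻⁶·A⁻⁴.
  Wb = kg·m²·s⁻²·A⁻¹.
  Bq = s⁻¹.
  Gy = m²·s⁻².
  lx = m⁻²·cd.
  Combining: J⁻¹·Ω²·Wb·Bq·kg·Gy·lx = (kg⁻¹·m⁻²·s²) · (kg²·m⁴·s⁻⁶·A⁻⁴) · (kg·m²·s⁻²·A⁻¹) · s⁻¹ · kg · (m²·s⁻²) · (m⁻²·cd) = kg³·m⁴·s⁻⁹·A⁻⁵·cd.
Both reduce to kg³·m⁴·s⁻⁹·A⁻⁵·cd.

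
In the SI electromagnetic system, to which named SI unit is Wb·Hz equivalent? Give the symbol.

Wb = V·s (flux: a volt is a weber per second),
    = kg·m²·s⁻²·A⁻¹.
Hz = 1/s = s⁻¹ (frequency is cycles per second).
Combining: Wb·Hz = (kg·m²·s⁻²·A⁻¹) · s⁻¹ = kg·m²·s⁻³·A⁻¹.
kg·m²·s⁻³·A⁻¹ is the base-SI form of the volt.

V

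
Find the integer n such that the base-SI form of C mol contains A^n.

1

C = A·s = s·A (charge = current × time).
Combining: C·mol = (s·A) · mol = s·A·mol.
The exponent of A is 1.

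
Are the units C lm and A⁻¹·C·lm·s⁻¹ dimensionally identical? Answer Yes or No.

No

Left side:
  C = A·s = s·A (charge = current × time).
  lm = cd·sr = cd (luminous flux; sr is dimensionless).
  Combining: C·lm = (s·A) · cd = s·A·cd.
Right side:
  C = s·A.
  lm = cd.
  Combining: A⁻¹·C·lm·s⁻¹ = A⁻¹ · (s·A) · cd · s⁻¹ = cd.
Left is s·A·cd; right is cd — different.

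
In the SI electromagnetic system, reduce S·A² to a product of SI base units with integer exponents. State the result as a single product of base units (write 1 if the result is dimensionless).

kg⁻¹·m⁻²·s³·A⁴

S = 1/Ω (conductance is reciprocal resistance),
    = kg⁻¹·m⁻²·s³·A².
Combining: S·A² = (kg⁻¹·m⁻²·s³·A²) · A² = kg⁻¹·m⁻²·s³·A⁴.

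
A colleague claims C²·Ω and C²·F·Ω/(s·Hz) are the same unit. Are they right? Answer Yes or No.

Left side:
  C = A·s = s·A (charge = current × time).
  So C² = s²·A².
  Ω = V/A (resistance = voltage per current),
      = kg·m²·s⁻³·A⁻².
  Combining: C²·Ω = (s²·A²) · (kg·m²·s⁻³·A⁻²) = kg·m²·s⁻¹.
Right side:
  C = s·A.
  So C² = s²·A².
  F = kg⁻¹·m⁻²·s⁴·A².
  Ω = kg·m²·s⁻³·A⁻².
  Hz = s⁻¹.
  So Hz⁻¹ = s.
  Combining: s⁻¹·C²·F·Ω·Hz⁻¹ = s⁻¹ · (s²·A²) · (kg⁻¹·m⁻²·s⁴·A²) · (kg·m²·s⁻³·A⁻²) · s = s³·A².
Left is kg·m²·s⁻¹; right is s³·A² — different.

No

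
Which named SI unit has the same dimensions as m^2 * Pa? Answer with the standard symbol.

N

Pa = N/m² (pressure = force per area),
    = kg·m⁻¹·s⁻².
Combining: m²·Pa = m² · (kg·m⁻¹·s⁻²) = kg·m·s⁻².
kg·m·s⁻² is the base-SI form of the newton.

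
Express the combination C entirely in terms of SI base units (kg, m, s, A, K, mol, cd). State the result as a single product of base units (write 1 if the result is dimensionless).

s·A

C = A·s = s·A (charge = current × time).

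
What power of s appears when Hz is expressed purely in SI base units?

-1

Hz = 1/s = s⁻¹ (frequency is cycles per second).
The exponent of s is -1.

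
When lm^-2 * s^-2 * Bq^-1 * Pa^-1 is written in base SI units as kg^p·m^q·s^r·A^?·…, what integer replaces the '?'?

lm = cd.
So lm⁻² = cd⁻².
Bq = s⁻¹.
So Bq⁻¹ = s.
Pa = kg·m⁻¹·s⁻².
So Pa⁻¹ = kg⁻¹·m·s².
Combining: lm⁻²·s⁻²·Bq⁻¹·Pa⁻¹ = cd⁻² · s⁻² · s · (kg⁻¹·m·s²) = kg⁻¹·m·s·cd⁻².
The exponent of A is 0.

0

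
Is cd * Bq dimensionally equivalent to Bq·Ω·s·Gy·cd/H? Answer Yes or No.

No

Left side:
  Bq = 1/s = s⁻¹ (activity is decays per second).
  Combining: cd·Bq = cd · s⁻¹ = s⁻¹·cd.
Right side:
  Bq = s⁻¹.
  Ω = kg·m²·s⁻³·A⁻².
  H = kg·m²·s⁻²·A⁻².
  So H⁻¹ = kg⁻¹·m⁻²·s²·A².
  Gy = m²·s⁻².
  Combining: Bq·Ω·H⁻¹·s·Gy·cd = s⁻¹ · (kg·m²·s⁻³·A⁻²) · (kg⁻¹·m⁻²·s²·A²) · s · (m²·s⁻²) · cd = m²·s⁻³·cd.
Left is s⁻¹·cd; right is m²·s⁻³·cd — different.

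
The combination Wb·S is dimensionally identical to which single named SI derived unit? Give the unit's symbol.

C

Wb = kg·m²·s⁻²·A⁻¹.
S = kg⁻¹·m⁻²·s³·A².
Combining: Wb·S = (kg·m²·s⁻²·A⁻¹) · (kg⁻¹·m⁻²·s³·A²) = s·A.
s·A is the base-SI form of the coulomb.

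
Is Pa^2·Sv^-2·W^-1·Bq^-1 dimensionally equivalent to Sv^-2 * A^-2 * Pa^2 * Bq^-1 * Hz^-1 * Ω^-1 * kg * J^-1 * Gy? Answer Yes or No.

No

Left side:
  Pa = N/m² (pressure = force per area),
      = kg·m⁻¹·s⁻².
  So Pa² = kg²·m⁻²·s⁻⁴.
  Sv = J/kg (equivalent dose = energy per mass),
      = m²·s⁻².
  So Sv⁻² = m⁻⁴·s⁴.
  W = J/s (power = energy per time),
      = kg·m²·s⁻³.
  So W⁻¹ = kg⁻¹·m⁻²·s³.
  Bq = 1/s = s⁻¹ (activity is decays per second).
  So Bq⁻¹ = s.
  Combining: Pa²·Sv⁻²·W⁻¹·Bq⁻¹ = (kg²·m⁻²·s⁻⁴) · (m⁻⁴·s⁴) · (kg⁻¹·m⁻²·s³) · s = kg·m⁻⁸·s⁴.
Right side:
  Sv = J/kg (equivalent dose = energy per mass),
      = m²·s⁻².
  So Sv⁻² = m⁻⁴·s⁴.
  Pa = N/m² (pressure = force per area),
      = kg·m⁻¹·s⁻².
  So Pa² = kg²·m⁻²·s⁻⁴.
  Bq = 1/s = s⁻¹ (activity is decays per second).
  So Bq⁻¹ = s.
  Hz = 1/s = s⁻¹ (frequency is cycles per second).
  So Hz⁻¹ = s.
  Ω = V/A (resistance = voltage per current),
      = kg·m²·s⁻³·A⁻².
  So Ω⁻¹ = kg⁻¹·m⁻²·s³·A².
  J = N·m (work = force × distance),
      = kg·m²·s⁻².
  So J⁻¹ = kg⁻¹·m⁻²·s².
  Gy = J/kg (absorbed dose = energy per mass),
      = m²·s⁻².
  Combining: Sv⁻²·A⁻²·Pa²·Bq⁻¹·Hz⁻¹·Ω⁻¹·kg·J⁻¹·Gy = (m⁻⁴·s⁴) · A⁻² · (kg²·m⁻²·s⁻⁴) · s · s · (kg⁻¹·m⁻²·s³·A²) · kg · (kg⁻¹·m⁻²·s²) · (m²·s⁻²) = kg·m⁻⁸·s⁵.
Left is kg·m⁻⁸·s⁴; right is kg·m⁻⁸·s⁵ — different.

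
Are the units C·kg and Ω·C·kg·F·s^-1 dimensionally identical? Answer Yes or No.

Left side:
  C = A·s = s·A (charge = current × time).
  Combining: C·kg = (s·A) · kg = kg·s·A.
Right side:
  Ω = V/A (resistance = voltage per current),
      = kg·m²·s⁻³·A⁻².
  C = A·s = s·A (charge = current × time).
  F = C/V (capacitance = charge per voltage),
      = A·s/(kg·m²·s⁻³·A⁻¹) (substituting C and V),
      = kg⁻¹·m⁻²·s⁴·A².
  Combining: Ω·C·kg·F·s⁻¹ = (kg·m²·s⁻³·A⁻²) · (s·A) · kg · (kg⁻¹·m⁻²·s⁴·A²) · s⁻¹ = kg·s·A.
Both reduce to kg·s·A.

Yes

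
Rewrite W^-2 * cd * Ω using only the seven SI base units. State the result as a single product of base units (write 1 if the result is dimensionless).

kg⁻¹·m⁻²·s³·A⁻²·cd

W = kg·m²·s⁻³.
So W⁻² = kg⁻²·m⁻⁴·s⁶.
Ω = kg·m²·s⁻³·A⁻².
Combining: W⁻²·cd·Ω = (kg⁻²·m⁻⁴·s⁶) · cd · (kg·m²·s⁻³·A⁻²) = kg⁻¹·m⁻²·s³·A⁻²·cd.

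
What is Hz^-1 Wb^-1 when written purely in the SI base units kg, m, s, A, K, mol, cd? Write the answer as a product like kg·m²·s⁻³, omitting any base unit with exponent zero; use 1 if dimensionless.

Hz = s⁻¹.
So Hz⁻¹ = s.
Wb = kg·m²·s⁻²·A⁻¹.
So Wb⁻¹ = kg⁻¹·m⁻²·s²·A.
Combining: Hz⁻¹·Wb⁻¹ = s · (kg⁻¹·m⁻²·s²·A) = kg⁻¹·m⁻²·s³·A.

kg⁻¹·m⁻²·s³·A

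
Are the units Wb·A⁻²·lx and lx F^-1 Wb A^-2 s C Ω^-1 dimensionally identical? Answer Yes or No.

Left side:
  Wb = kg·m²·s⁻²·A⁻¹.
  lx = m⁻²·cd.
  Combining: Wb·A⁻²·lx = (kg·m²·s⁻²·A⁻¹) · A⁻² · (m⁻²·cd) = kg·s⁻²·A⁻³·cd.
Right side:
  lx = lm/m² (illuminance = luminous flux per area),
      = m⁻²·cd.
  F = C/V (capacitance = charge per voltage),
      = A·s/(kg·m²·s⁻³·A⁻¹) (substituting C and V),
      = kg⁻¹·m⁻²·s⁴·A².
  So F⁻¹ = kg·m²·s⁻⁴·A⁻².
  Wb = V·s (flux: a volt is a weber per second),
      = kg·m²·s⁻²·A⁻¹.
  C = A·s = s·A (charge = current × time).
  Ω = V/A (resistance = voltage per current),
      = kg·m²·s⁻³·A⁻².
  So Ω⁻¹ = kg⁻¹·m⁻²·s³·A².
  Combining: lx·F⁻¹·Wb·A⁻²·s·C·Ω⁻¹ = (m⁻²·cd) · (kg·m²·s⁻⁴·A⁻²) · (kg·m²·s⁻²·A⁻¹) · A⁻² · s · (s·A) · (kg⁻¹·m⁻²·s³·A²) = kg·s⁻¹·A⁻²·cd.
Left is kg·s⁻²·A⁻³·cd; right is kg·s⁻¹·A⁻²·cd — different.

No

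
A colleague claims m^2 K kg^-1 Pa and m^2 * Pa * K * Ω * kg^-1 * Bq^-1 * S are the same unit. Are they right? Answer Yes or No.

Left side:
  Pa = N/m² (pressure = force per area),
      = kg·m⁻¹·s⁻².
  Combining: m²·K·kg⁻¹·Pa = m² · K · kg⁻¹ · (kg·m⁻¹·s⁻²) = m·s⁻²·K.
Right side:
  Pa = N/m² (pressure = force per area),
      = kg·m⁻¹·s⁻².
  Ω = V/A (resistance = voltage per current),
      = kg·m²·s⁻³·A⁻².
  Bq = 1/s = s⁻¹ (activity is decays per second).
  So Bq⁻¹ = s.
  S = 1/Ω (conductance is reciprocal resistance),
      = kg⁻¹·m⁻²·s³·A².
  Combining: m²·Pa·K·Ω·kg⁻¹·Bq⁻¹·S = m² · (kg·m⁻¹·s⁻²) · K · (kg·m²·s⁻³·A⁻²) · kg⁻¹ · s · (kg⁻¹·m⁻²·s³·A²) = m·s⁻¹·K.
Left is m·s⁻²·K; right is m·s⁻¹·K — different.

No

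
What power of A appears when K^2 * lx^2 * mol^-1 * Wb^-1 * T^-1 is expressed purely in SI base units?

2

lx = m⁻²·cd.
So lx² = m⁻⁴·cd².
Wb = kg·m²·s⁻²·A⁻¹.
So Wb⁻¹ = kg⁻¹·m⁻²·s²·A.
T = kg·s⁻²·A⁻¹.
So T⁻¹ = kg⁻¹·s²·A.
Combining: K²·lx²·mol⁻¹·Wb⁻¹·T⁻¹ = K² · (m⁻⁴·cd²) · mol⁻¹ · (kg⁻¹·m⁻²·s²·A) · (kg⁻¹·s²·A) = kg⁻²·m⁻⁶·s⁴·A²·K²·mol⁻¹·cd².
The exponent of A is 2.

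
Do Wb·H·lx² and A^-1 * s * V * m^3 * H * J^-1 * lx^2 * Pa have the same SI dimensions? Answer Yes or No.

Left side:
  Wb = V·s (flux: a volt is a weber per second),
      = kg·m²·s⁻²·A⁻¹.
  H = Wb/A (inductance = flux per current),
      = kg·m²·s⁻²·A⁻².
  lx = lm/m² (illuminance = luminous flux per area),
      = m⁻²·cd.
  So lx² = m⁻⁴·cd².
  Combining: Wb·H·lx² = (kg·m²·s⁻²·A⁻¹) · (kg·m²·s⁻²·A⁻²) · (m⁻⁴·cd²) = kg²·s⁻⁴·A⁻³·cd².
Right side:
  V = W/A (potential = power per current),
      = kg·m²·s⁻³·A⁻¹.
  H = Wb/A (inductance = flux per current),
      = kg·m²·s⁻²·A⁻².
  J = N·m (work = force × distance),
      = kg·m²·s⁻².
  So J⁻¹ = kg⁻¹·m⁻²·s².
  lx = lm/m² (illuminance = luminous flux per area),
      = m⁻²·cd.
  So lx² = m⁻⁴·cd².
  Pa = N/m² (pressure = force per area),
      = kg·m⁻¹·s⁻².
  Combining: A⁻¹·s·V·m³·H·J⁻¹·lx²·Pa = A⁻¹ · s · (kg·m²·s⁻³·A⁻¹) · m³ · (kg·m²·s⁻²·A⁻²) · (kg⁻¹·m⁻²·s²) · (m⁻⁴·cd²) · (kg·m⁻¹·s⁻²) = kg²·s⁻⁴·A⁻⁴·cd².
Left is kg²·s⁻⁴·A⁻³·cd²; right is kg²·s⁻⁴·A⁻⁴·cd² — different.

No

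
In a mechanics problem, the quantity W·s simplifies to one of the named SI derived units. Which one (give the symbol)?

W = kg·m²·s⁻³.
Combining: W·s = (kg·m²·s⁻³) · s = kg·m²·s⁻².
kg·m²·s⁻² is the base-SI form of the joule.

J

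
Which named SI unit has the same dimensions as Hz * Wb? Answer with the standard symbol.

Hz = s⁻¹.
Wb = kg·m²·s⁻²·A⁻¹.
Combining: Hz·Wb = s⁻¹ · (kg·m²·s⁻²·A⁻¹) = kg·m²·s⁻³·A⁻¹.
kg·m²·s⁻³·A⁻¹ is the base-SI form of the volt.

V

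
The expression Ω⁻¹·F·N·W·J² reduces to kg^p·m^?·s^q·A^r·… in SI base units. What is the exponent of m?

3

Ω = kg·m²·s⁻³·A⁻².
So Ω⁻¹ = kg⁻¹·m⁻²·s³·A².
F = kg⁻¹·m⁻²·s⁴·A².
N = kg·m·s⁻².
W = kg·m²·s⁻³.
J = kg·m²·s⁻².
So J² = kg²·m⁴·s⁻⁴.
Combining: Ω⁻¹·F·N·W·J² = (kg⁻¹·m⁻²·s³·A²) · (kg⁻¹·m⁻²·s⁴·A²) · (kg·m·s⁻²) · (kg·m²·s⁻³) · (kg²·m⁴·s⁻⁴) = kg²·m³·s⁻²·A⁴.
The exponent of m is 3.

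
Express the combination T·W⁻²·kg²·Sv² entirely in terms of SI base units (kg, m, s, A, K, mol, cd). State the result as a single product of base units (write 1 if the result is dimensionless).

T = Wb/m² (flux density = flux per area),
    = kg·s⁻²·A⁻¹.
W = J/s (power = energy per time),
    = kg·m²·s⁻³.
So W⁻² = kg⁻²·m⁻⁴·s⁶.
Sv = J/kg (equivalent dose = energy per mass),
    = m²·s⁻².
So Sv² = m⁴·s⁻⁴.
Combining: T·W⁻²·kg²·Sv² = (kg·s⁻²·A⁻¹) · (kg⁻²·m⁻⁴·s⁶) · kg² · (m⁴·s⁻⁴) = kg·A⁻¹.

kg·A⁻¹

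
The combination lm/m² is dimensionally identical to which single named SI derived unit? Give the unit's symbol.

lm = cd·sr = cd (luminous flux; sr is dimensionless).
Combining: m⁻²·lm = m⁻² · cd = m⁻²·cd.
m⁻²·cd is the base-SI form of the lux.

lx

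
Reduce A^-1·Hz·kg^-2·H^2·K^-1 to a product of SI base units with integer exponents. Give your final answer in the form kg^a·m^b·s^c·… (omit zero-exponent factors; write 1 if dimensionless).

Hz = 1/s = s⁻¹ (frequency is cycles per second).
H = Wb/A (inductance = flux per current),
    = kg·m²·s⁻²·A⁻².
So H² = kg²·m⁴·s⁻⁴·A⁻⁴.
Combining: A⁻¹·Hz·kg⁻²·H²·K⁻¹ = A⁻¹ · s⁻¹ · kg⁻² · (kg²·m⁴·s⁻⁴·A⁻⁴) · K⁻¹ = m⁴·s⁻⁵·A⁻⁵·K⁻¹.

m⁴·s⁻⁵·A⁻⁵·K⁻¹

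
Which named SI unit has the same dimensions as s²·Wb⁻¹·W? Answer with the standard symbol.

Wb = kg·m²·s⁻²·A⁻¹.
So Wb⁻¹ = kg⁻¹·m⁻²·s²·A.
W = kg·m²·s⁻³.
Combining: s²·Wb⁻¹·W = s² · (kg⁻¹·m⁻²·s²·A) · (kg·m²·s⁻³) = s·A.
s·A is the base-SI form of the coulomb.

C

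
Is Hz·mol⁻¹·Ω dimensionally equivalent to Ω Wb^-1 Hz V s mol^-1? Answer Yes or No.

Yes

Left side:
  Hz = s⁻¹.
  Ω = kg·m²·s⁻³·A⁻².
  Combining: Hz·mol⁻¹·Ω = s⁻¹ · mol⁻¹ · (kg·m²·s⁻³·A⁻²) = kg·m²·s⁻⁴·A⁻²·mol⁻¹.
Right side:
  Ω = kg·m²·s⁻³·A⁻².
  Wb = kg·m²·s⁻²·A⁻¹.
  So Wb⁻¹ = kg⁻¹·m⁻²·s²·A.
  Hz = s⁻¹.
  V = kg·m²·s⁻³·A⁻¹.
  Combining: Ω·Wb⁻¹·Hz·V·s·mol⁻¹ = (kg·m²·s⁻³·A⁻²) · (kg⁻¹·m⁻²·s²·A) · s⁻¹ · (kg·m²·s⁻³·A⁻¹) · s · mol⁻¹ = kg·m²·s⁻⁴·A⁻²·mol⁻¹.
Both reduce to kg·m²·s⁻⁴·A⁻²·mol⁻¹.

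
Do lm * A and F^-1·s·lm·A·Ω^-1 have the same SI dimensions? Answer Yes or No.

Left side:
  lm = cd·sr = cd (luminous flux; sr is dimensionless).
  Combining: lm·A = cd · A = A·cd.
Right side:
  F = C/V (capacitance = charge per voltage),
      = A·s/(kg·m²·s⁻³·A⁻¹) (substituting C and V),
      = kg⁻¹·m⁻²·s⁴·A².
  So F⁻¹ = kg·m²·s⁻⁴·A⁻².
  lm = cd·sr = cd (luminous flux; sr is dimensionless).
  Ω = V/A (resistance = voltage per current),
      = kg·m²·s⁻³·A⁻².
  So Ω⁻¹ = kg⁻¹·m⁻²·s³·A².
  Combining: F⁻¹·s·lm·A·Ω⁻¹ = (kg·m²·s⁻⁴·A⁻²) · s · cd · A · (kg⁻¹·m⁻²·s³·A²) = A·cd.
Both reduce to A·cd.

Yes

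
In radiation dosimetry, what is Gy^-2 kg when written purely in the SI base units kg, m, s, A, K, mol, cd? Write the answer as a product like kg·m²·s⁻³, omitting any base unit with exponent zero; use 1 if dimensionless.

Gy = J/kg (absorbed dose = energy per mass),
    = m²·s⁻².
So Gy⁻² = m⁻⁴·s⁴.
Combining: Gy⁻²·kg = (m⁻⁴·s⁴) · kg = kg·m⁻⁴·s⁴.

kg·m⁻⁴·s⁴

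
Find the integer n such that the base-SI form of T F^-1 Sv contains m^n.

T = kg·s⁻²·A⁻¹.
F = kg⁻¹·m⁻²·s⁴·A².
So F⁻¹ = kg·m²·s⁻⁴·A⁻².
Sv = m²·s⁻².
Combining: T·F⁻¹·Sv = (kg·s⁻²·A⁻¹) · (kg·m²·s⁻⁴·A⁻²) · (m²·s⁻²) = kg²·m⁴·s⁻⁸·A⁻³.
The exponent of m is 4.

4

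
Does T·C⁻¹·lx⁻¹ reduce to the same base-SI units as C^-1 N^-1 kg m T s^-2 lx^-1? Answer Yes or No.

Left side:
  T = kg·s⁻²·A⁻¹.
  C = s·A.
  So C⁻¹ = s⁻¹·A⁻¹.
  lx = m⁻²·cd.
  So lx⁻¹ = m²·cd⁻¹.
  Combining: T·C⁻¹·lx⁻¹ = (kg·s⁻²·A⁻¹) · (s⁻¹·A⁻¹) · (m²·cd⁻¹) = kg·m²·s⁻³·A⁻²·cd⁻¹.
Right side:
  C = s·A.
  So C⁻¹ = s⁻¹·A⁻¹.
  N = kg·m·s⁻².
  So N⁻¹ = kg⁻¹·m⁻¹·s².
  T = kg·s⁻²·A⁻¹.
  lx = m⁻²·cd.
  So lx⁻¹ = m²·cd⁻¹.
  Combining: C⁻¹·N⁻¹·kg·m·T·s⁻²·lx⁻¹ = (s⁻¹·A⁻¹) · (kg⁻¹·m⁻¹·s²) · kg · m · (kg·s⁻²·A⁻¹) · s⁻² · (m²·cd⁻¹) = kg·m²·s⁻³·A⁻²·cd⁻¹.
Both reduce to kg·m²·s⁻³·A⁻²·cd⁻¹.

Yes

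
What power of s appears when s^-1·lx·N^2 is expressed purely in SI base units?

lx = lm/m² (illuminance = luminous flux per area),
    = m⁻²·cd.
N = kg·m/s² = kg·m·s⁻² (force = mass × acceleration).
So N² = kg²·m²·s⁻⁴.
Combining: s⁻¹·lx·N² = s⁻¹ · (m⁻²·cd) · (kg²·m²·s⁻⁴) = kg²·s⁻⁵·cd.
The exponent of s is -5.

-5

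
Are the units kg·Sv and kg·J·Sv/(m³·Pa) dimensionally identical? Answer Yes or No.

Yes

Left side:
  Sv = m²·s⁻².
  Combining: kg·Sv = kg · (m²·s⁻²) = kg·m²·s⁻².
Right side:
  J = N·m (work = force × distance),
      = kg·m²·s⁻².
  Sv = J/kg (equivalent dose = energy per mass),
      = m²·s⁻².
  Pa = N/m² (pressure = force per area),
      = kg·m⁻¹·s⁻².
  So Pa⁻¹ = kg⁻¹·m·s².
  Combining: kg·m⁻³·J·Sv·Pa⁻¹ = kg · m⁻³ · (kg·m²·s⁻²) · (m²·s⁻²) · (kg⁻¹·m·s²) = kg·m²·s⁻².
Both reduce to kg·m²·s⁻².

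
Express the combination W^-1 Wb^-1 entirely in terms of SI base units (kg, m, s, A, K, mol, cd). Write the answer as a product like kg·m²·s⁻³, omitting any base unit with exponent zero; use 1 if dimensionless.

kg⁻²·m⁻⁴·s⁵·A

W = kg·m²·s⁻³.
So W⁻¹ = kg⁻¹·m⁻²·s³.
Wb = kg·m²·s⁻²·A⁻¹.
So Wb⁻¹ = kg⁻¹·m⁻²·s²·A.
Combining: W⁻¹·Wb⁻¹ = (kg⁻¹·m⁻²·s³) · (kg⁻¹·m⁻²·s²·A) = kg⁻²·m⁻⁴·s⁵·A.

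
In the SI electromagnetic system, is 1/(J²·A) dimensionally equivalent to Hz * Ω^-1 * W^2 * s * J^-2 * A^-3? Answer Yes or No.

No

Left side:
  J = kg·m²·s⁻².
  So J⁻² = kg⁻²·m⁻⁴·s⁴.
  Combining: J⁻²·A⁻¹ = (kg⁻²·m⁻⁴·s⁴) · A⁻¹ = kg⁻²·m⁻⁴·s⁴·A⁻¹.
Right side:
  Hz = s⁻¹.
  Ω = kg·m²·s⁻³·A⁻².
  So Ω⁻¹ = kg⁻¹·m⁻²·s³·A².
  W = kg·m²·s⁻³.
  So W² = kg²·m⁴·s⁻⁶.
  J = kg·m²·s⁻².
  So J⁻² = kg⁻²·m⁻⁴·s⁴.
  Combining: Hz·Ω⁻¹·W²·s·J⁻²·A⁻³ = s⁻¹ · (kg⁻¹·m⁻²·s³·A²) · (kg²·m⁴·s⁻⁶) · s · (kg⁻²·m⁻⁴·s⁴) · A⁻³ = kg⁻¹·m⁻²·s·A⁻¹.
Left is kg⁻²·m⁻⁴·s⁴·A⁻¹; right is kg⁻¹·m⁻²·s·A⁻¹ — different.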